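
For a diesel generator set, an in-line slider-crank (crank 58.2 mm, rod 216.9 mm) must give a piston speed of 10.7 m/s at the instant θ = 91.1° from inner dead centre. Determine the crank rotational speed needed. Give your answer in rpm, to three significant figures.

For an in-line slider-crank, |v_piston| = rω|sinθ|·[1 + r cosθ/√(L² − r² sin²θ)].
With r = 0.0582 m, L = 0.2169 m, θ = 91.1°: the bracketed kinematic factor |dx/dθ| = 0.057878 m.
ω = v/|dx/dθ| = 10.7/0.057878 = 184.87 rad/s.
N = 60ω/(2π) = 1765.4 rpm.

1770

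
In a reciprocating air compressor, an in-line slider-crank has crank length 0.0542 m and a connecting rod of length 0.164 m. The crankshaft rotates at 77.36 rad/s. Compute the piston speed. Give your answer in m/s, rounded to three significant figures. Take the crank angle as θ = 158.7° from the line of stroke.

1.05

ω = 77.36 rad/s
For an in-line slider-crank, x = r cosθ + √(L² − r² sin²θ), so v = −rω sinθ·[1 + r cosθ/√(L² − r² sin²θ)].
With r = 0.0542 m, L = 0.164 m, θ = 158.7°: √(L² − r² sin²θ) = 0.16281 m.
v = −0.0542·77.36·0.36325·[1 + 0.0542·-0.93169/0.16281] = -1.0507 m/s.
|v| = 1.0507 m/s.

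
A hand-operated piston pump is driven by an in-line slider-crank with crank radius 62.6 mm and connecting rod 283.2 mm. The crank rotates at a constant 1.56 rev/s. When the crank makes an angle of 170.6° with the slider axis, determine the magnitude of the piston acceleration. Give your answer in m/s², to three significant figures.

4.67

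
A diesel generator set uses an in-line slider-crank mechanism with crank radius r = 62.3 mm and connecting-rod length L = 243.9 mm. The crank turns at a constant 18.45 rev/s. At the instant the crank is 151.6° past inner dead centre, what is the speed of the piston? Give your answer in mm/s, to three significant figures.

2660

ω = 2π·18.4 = 115.9 rad/s
For an in-line slider-crank, x = r cosθ + √(L² − r² sin²θ), so v = −rω sinθ·[1 + r cosθ/√(L² − r² sin²θ)].
With r = 0.0623 m, L = 0.2439 m, θ = 151.6°: √(L² − r² sin²θ) = 0.24209 m.
v = −0.0623·115.9·0.47562·[1 + 0.0623·-0.87965/0.24209] = -2.6574 m/s.
|v| = 2.6574 m/s = 2657.4 mm/s.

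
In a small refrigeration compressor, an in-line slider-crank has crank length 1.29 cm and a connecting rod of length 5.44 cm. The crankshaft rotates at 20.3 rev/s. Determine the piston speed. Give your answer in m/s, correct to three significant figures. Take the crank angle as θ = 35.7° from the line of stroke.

1.15

ω = 2π·20.3 = 127.5 rad/s
For an in-line slider-crank, x = r cosθ + √(L² − r² sin²θ), so v = −rω sinθ·[1 + r cosθ/√(L² − r² sin²θ)].
With r = 0.0129 m, L = 0.0544 m, θ = 35.7°: √(L² − r² sin²θ) = 0.053877 m.
v = −0.0129·127.5·0.58354·[1 + 0.0129·0.81208/0.053877] = -1.1468 m/s.
|v| = 1.1468 m/s.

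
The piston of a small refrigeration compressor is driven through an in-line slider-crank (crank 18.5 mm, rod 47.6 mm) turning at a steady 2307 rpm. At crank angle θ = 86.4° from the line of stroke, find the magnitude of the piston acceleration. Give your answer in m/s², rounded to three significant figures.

384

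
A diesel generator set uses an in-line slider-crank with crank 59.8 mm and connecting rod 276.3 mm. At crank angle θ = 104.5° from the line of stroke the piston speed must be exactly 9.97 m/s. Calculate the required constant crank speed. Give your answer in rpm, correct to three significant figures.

For an in-line slider-crank, |v_piston| = rω|sinθ|·[1 + r cosθ/√(L² − r² sin²θ)].
With r = 0.0598 m, L = 0.2763 m, θ = 104.5°: the bracketed kinematic factor |dx/dθ| = 0.054687 m.
ω = v/|dx/dθ| = 9.97/0.054687 = 182.31 rad/s.
N = 60ω/(2π) = 1740.9 rpm.

1740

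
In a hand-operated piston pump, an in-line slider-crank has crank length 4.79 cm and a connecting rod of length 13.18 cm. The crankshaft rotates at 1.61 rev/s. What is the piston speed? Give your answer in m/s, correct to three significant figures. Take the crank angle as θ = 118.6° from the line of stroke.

ω = 2π·1.61 = 10.12 rad/s
For an in-line slider-crank, x = r cosθ + √(L² − r² sin²θ), so v = −rω sinθ·[1 + r cosθ/√(L² − r² sin²θ)].
With r = 0.0479 m, L = 0.1318 m, θ = 118.6°: √(L² − r² sin²θ) = 0.12491 m.
v = −0.0479·10.12·0.87798·[1 + 0.0479·-0.47869/0.12491] = -0.34733 m/s.
|v| = 0.34733 m/s.

0.347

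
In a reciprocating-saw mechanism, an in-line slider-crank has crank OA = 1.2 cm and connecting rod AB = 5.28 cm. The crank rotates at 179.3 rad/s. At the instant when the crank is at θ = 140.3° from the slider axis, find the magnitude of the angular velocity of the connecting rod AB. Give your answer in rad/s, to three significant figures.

31.7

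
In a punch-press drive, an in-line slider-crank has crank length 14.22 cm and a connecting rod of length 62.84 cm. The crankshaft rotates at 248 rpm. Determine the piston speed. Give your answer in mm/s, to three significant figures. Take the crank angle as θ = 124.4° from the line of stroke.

2650

ω = 2π·248/60 = 25.97 rad/s
For an in-line slider-crank, x = r cosθ + √(L² − r² sin²θ), so v = −rω sinθ·[1 + r cosθ/√(L² − r² sin²θ)].
With r = 0.1422 m, L = 0.6284 m, θ = 124.4°: √(L² − r² sin²θ) = 0.61735 m.
v = −0.1422·25.97·0.82511·[1 + 0.1422·-0.56497/0.61735] = -2.6506 m/s.
|v| = 2.6506 m/s = 2650.6 mm/s.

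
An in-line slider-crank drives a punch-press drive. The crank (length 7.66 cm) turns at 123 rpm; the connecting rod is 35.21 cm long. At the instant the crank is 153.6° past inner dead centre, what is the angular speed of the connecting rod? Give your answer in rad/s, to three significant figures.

2.52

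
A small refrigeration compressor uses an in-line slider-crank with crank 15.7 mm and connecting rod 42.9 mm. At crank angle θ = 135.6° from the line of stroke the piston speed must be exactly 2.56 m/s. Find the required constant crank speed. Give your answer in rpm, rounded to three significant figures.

3050

For an in-line slider-crank, |v_piston| = rω|sinθ|·[1 + r cosθ/√(L² − r² sin²θ)].
With r = 0.0157 m, L = 0.0429 m, θ = 135.6°: the bracketed kinematic factor |dx/dθ| = 0.0080134 m.
ω = v/|dx/dθ| = 2.56/0.0080134 = 319.46 rad/s.
N = 60ω/(2π) = 3050.6 rpm.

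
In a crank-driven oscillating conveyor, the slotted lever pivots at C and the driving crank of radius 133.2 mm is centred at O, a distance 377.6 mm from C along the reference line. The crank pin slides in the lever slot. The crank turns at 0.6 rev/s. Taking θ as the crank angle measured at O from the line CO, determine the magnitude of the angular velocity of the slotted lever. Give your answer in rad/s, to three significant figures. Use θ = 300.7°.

ω = 3.77 rad/s (from 0.6 rev/s).
Crank pin A relative to C: A = (d + r cosθ, r sinθ); lever angle φ = atan2(r sinθ, d + r cosθ).
Differentiating tanφ: φ̇ = rω(d cosθ + r)/(d² + r² + 2dr cosθ).
d² + r² + 2dr cosθ = |CA|² = 0.211681 m²;  d cosθ + r = +0.32598 m.
|ω_lever| = |0.1332·3.77·+0.32598| / 0.211681 = 0.7733 rad/s.

0.773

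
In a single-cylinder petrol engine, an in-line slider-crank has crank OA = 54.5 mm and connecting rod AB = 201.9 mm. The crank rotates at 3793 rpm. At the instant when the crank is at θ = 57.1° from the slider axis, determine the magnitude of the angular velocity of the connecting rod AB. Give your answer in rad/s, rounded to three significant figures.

ω = 397.2 rad/s (converted from 3793 rpm).
The rod makes angle φ with the slider axis where L sinφ = r sinθ; differentiating, L cosφ·φ̇ = r ω cosθ.
L cosφ = √(L² − r² sin²θ) = 0.19665 m.
|ω_rod| = r ω |cosθ| / √(L² − r² sin²θ) = 0.0545·397.2·0.54317/0.19665 = 59.795 rad/s.

59.8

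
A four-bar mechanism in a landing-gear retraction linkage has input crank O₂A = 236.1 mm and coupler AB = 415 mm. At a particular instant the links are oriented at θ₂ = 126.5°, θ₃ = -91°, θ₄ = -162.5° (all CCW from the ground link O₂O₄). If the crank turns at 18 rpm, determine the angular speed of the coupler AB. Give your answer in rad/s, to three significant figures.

ω₂ = 1.885 rad/s (from 18 rpm).
Differentiating the loop-closure r₂e^{iθ₂}+r₃e^{iθ₃}=r₁+r₄e^{iθ₄} gives r₂ω₂e^{iθ₂}+r₃ω₃e^{iθ₃}=r₄ω₄e^{iθ₄}.
Eliminating the other unknown: ω₃ = r₂ω₂ sin(θ₄−θ₂) / [r₃ sin(θ₃−θ₄)].
Numerator sine = +0.94552; denominator sine = +0.94832.
Result = 0.2361·1.885·(+0.94552) / (0.415·(+0.94832)) = +1.0692 rad/s; magnitude 1.0692 rad/s.

1.07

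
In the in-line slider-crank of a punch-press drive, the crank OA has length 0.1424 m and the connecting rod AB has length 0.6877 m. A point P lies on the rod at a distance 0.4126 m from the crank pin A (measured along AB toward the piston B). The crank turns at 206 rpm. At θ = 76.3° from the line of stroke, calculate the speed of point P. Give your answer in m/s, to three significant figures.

ω = 21.57 rad/s.  Crank-pin speed |V_A| = rω = 3.0719 m/s, perpendicular to OA.
Rod angle: sinφ = −(r/L) sinθ ⇒ φ = -11.606°; ω_rod = −rω cosθ/√(L²−r²sin²θ) = -1.08 rad/s.
V_P = V_A + ω_rod × AP, with AP = 0.4126 m along the rod.
Components: V_Px = −rω sinθ − a·ω_rod·sinφ = -3.0741 m/s;  V_Py = rω cosθ + a·ω_rod·cosφ = +0.29104 m/s.
|V_P| = √(V_Px² + V_Py²) = 3.0879 m/s.

3.09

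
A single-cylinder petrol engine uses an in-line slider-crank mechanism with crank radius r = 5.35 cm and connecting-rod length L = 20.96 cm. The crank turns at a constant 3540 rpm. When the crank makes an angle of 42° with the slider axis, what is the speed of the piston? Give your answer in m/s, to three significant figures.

15.8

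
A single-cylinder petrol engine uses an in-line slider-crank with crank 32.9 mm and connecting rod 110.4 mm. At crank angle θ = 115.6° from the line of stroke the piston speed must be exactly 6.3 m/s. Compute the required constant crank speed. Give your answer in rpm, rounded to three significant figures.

2340

For an in-line slider-crank, |v_piston| = rω|sinθ|·[1 + r cosθ/√(L² − r² sin²θ)].
With r = 0.0329 m, L = 0.1104 m, θ = 115.6°: the bracketed kinematic factor |dx/dθ| = 0.025704 m.
ω = v/|dx/dθ| = 6.3/0.025704 = 245.1 rad/s.
N = 60ω/(2π) = 2340.5 rpm.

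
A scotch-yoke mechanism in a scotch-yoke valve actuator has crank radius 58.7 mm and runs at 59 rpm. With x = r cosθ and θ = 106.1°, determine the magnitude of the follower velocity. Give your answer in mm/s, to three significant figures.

348

ω = 6.178 rad/s (from 59 rpm).
x = r cosθ ⇒ ẋ = −rω sinθ.
|v| = rω|sinθ| = 0.0587·6.178·|sin 106.1°| = 0.34845 m/s = 348.45 mm/s.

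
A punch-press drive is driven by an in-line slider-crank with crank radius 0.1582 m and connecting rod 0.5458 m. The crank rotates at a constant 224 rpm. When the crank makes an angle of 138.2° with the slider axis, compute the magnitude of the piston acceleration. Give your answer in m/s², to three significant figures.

61.5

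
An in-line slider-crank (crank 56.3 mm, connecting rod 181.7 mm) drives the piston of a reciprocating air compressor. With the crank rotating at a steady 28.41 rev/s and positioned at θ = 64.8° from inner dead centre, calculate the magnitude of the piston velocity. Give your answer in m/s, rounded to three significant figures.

10.3

ω = 2π·28.4 = 178.5 rad/s
For an in-line slider-crank, x = r cosθ + √(L² − r² sin²θ), so v = −rω sinθ·[1 + r cosθ/√(L² − r² sin²θ)].
With r = 0.0563 m, L = 0.1817 m, θ = 64.8°: √(L² − r² sin²θ) = 0.17441 m.
v = −0.0563·178.5·0.90483·[1 + 0.0563·0.42578/0.17441] = -10.343 m/s.
|v| = 10.343 m/s.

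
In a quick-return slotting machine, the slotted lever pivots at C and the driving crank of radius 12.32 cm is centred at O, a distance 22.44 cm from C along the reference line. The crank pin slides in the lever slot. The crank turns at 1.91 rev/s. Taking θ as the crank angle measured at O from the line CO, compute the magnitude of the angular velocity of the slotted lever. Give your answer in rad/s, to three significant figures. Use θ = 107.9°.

1.65

ω = 12 rad/s (from 1.91 rev/s).
Crank pin A relative to C: A = (d + r cosθ, r sinθ); lever angle φ = atan2(r sinθ, d + r cosθ).
Differentiating tanφ: φ̇ = rω(d cosθ + r)/(d² + r² + 2dr cosθ).
d² + r² + 2dr cosθ = |CA|² = 0.0485392 m²;  d cosθ + r = +0.054229 m.
|ω_lever| = |0.1232·12·+0.054229| / 0.0485392 = 1.6518 rad/s.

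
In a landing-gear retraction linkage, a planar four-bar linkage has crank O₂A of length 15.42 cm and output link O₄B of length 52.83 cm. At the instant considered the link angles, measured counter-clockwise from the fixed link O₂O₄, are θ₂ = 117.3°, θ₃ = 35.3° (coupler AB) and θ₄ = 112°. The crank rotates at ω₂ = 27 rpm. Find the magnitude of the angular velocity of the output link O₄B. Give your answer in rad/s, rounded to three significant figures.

ω₂ = 2.827 rad/s (from 27 rpm).
Differentiating the loop-closure r₂e^{iθ₂}+r₃e^{iθ₃}=r₁+r₄e^{iθ₄} gives r₂ω₂e^{iθ₂}+r₃ω₃e^{iθ₃}=r₄ω₄e^{iθ₄}.
Eliminating the other unknown: ω₄ = r₂ω₂ sin(θ₂−θ₃) / [r₄ sin(θ₄−θ₃)].
Numerator sine = +0.99027; denominator sine = +0.97318.
Result = 0.1542·2.827·(+0.99027) / (0.5283·(+0.97318)) = +0.83976 rad/s; magnitude 0.83976 rad/s.

0.840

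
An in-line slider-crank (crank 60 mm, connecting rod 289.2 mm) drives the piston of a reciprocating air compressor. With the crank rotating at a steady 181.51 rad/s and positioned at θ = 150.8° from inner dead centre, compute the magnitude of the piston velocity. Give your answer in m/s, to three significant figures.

4.35

ω = 181.5 rad/s
For an in-line slider-crank, x = r cosθ + √(L² − r² sin²θ), so v = −rω sinθ·[1 + r cosθ/√(L² − r² sin²θ)].
With r = 0.06 m, L = 0.2892 m, θ = 150.8°: √(L² − r² sin²θ) = 0.28771 m.
v = −0.06·181.5·0.48786·[1 + 0.06·-0.87292/0.28771] = -4.3459 m/s.
|v| = 4.3459 m/s.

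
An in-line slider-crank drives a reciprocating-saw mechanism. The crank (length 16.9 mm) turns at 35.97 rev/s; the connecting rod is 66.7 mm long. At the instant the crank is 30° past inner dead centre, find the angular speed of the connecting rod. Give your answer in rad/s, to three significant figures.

50.0

ω = 226 rad/s (converted from 35.97 rev/s).
The rod makes angle φ with the slider axis where L sinφ = r sinθ; differentiating, L cosφ·φ̇ = r ω cosθ.
L cosφ = √(L² − r² sin²θ) = 0.066163 m.
|ω_rod| = r ω |cosθ| / √(L² − r² sin²θ) = 0.0169·226·0.86603/0.066163 = 49.995 rad/s.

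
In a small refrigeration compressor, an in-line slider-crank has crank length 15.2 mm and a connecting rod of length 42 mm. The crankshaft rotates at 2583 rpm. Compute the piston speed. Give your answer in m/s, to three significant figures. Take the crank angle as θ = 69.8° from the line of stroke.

ω = 2π·2583/60 = 270.5 rad/s
For an in-line slider-crank, x = r cosθ + √(L² − r² sin²θ), so v = −rω sinθ·[1 + r cosθ/√(L² − r² sin²θ)].
With r = 0.0152 m, L = 0.042 m, θ = 69.8°: √(L² − r² sin²θ) = 0.039503 m.
v = −0.0152·270.5·0.93849·[1 + 0.0152·0.34530/0.039503] = -4.3712 m/s.
|v| = 4.3712 m/s.

4.37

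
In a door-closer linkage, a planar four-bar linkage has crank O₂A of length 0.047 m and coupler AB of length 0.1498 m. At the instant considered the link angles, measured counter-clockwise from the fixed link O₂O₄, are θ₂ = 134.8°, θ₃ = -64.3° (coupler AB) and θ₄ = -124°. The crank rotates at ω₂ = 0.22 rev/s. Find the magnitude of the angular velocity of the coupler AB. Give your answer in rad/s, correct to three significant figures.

0.493

ω₂ = 1.382 rad/s (from 0.22 rev/s).
Differentiating the loop-closure r₂e^{iθ₂}+r₃e^{iθ₃}=r₁+r₄e^{iθ₄} gives r₂ω₂e^{iθ₂}+r₃ω₃e^{iθ₃}=r₄ω₄e^{iθ₄}.
Eliminating the other unknown: ω₃ = r₂ω₂ sin(θ₄−θ₂) / [r₃ sin(θ₃−θ₄)].
Numerator sine = +0.98096; denominator sine = +0.86340.
Result = 0.047·1.382·(+0.98096) / (0.1498·(+0.86340)) = +0.49275 rad/s; magnitude 0.49275 rad/s.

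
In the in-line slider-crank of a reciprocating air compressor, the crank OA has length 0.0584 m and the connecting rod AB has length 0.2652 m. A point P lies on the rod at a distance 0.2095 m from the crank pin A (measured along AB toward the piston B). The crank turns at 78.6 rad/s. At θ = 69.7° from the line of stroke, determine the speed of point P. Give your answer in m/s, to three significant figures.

ω = 78.6 rad/s.  Crank-pin speed |V_A| = rω = 4.5902 m/s, perpendicular to OA.
Rod angle: sinφ = −(r/L) sinθ ⇒ φ = -11.919°; ω_rod = −rω cosθ/√(L²−r²sin²θ) = -6.1373 rad/s.
V_P = V_A + ω_rod × AP, with AP = 0.2095 m along the rod.
Components: V_Px = −rω sinθ − a·ω_rod·sinφ = -4.5707 m/s;  V_Py = rω cosθ + a·ω_rod·cosφ = +0.33448 m/s.
|V_P| = √(V_Px² + V_Py²) = 4.5829 m/s.

4.58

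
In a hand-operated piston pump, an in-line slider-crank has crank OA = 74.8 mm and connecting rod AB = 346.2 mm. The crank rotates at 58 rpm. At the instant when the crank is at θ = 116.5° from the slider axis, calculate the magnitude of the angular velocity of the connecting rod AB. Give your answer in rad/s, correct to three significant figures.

0.597

ω = 6.074 rad/s (converted from 58 rpm).
The rod makes angle φ with the slider axis where L sinφ = r sinθ; differentiating, L cosφ·φ̇ = r ω cosθ.
L cosφ = √(L² − r² sin²θ) = 0.33967 m.
|ω_rod| = r ω |cosθ| / √(L² − r² sin²θ) = 0.0748·6.074·0.44620/0.33967 = 0.59681 rad/s.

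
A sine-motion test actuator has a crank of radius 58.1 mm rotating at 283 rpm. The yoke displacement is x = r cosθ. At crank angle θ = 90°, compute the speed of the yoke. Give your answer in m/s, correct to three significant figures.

1.72

ω = 29.64 rad/s (from 283 rpm).
x = r cosθ ⇒ ẋ = −rω sinθ.
|v| = rω|sinθ| = 0.0581·29.64·|sin 90°| = 1.7218 m/s.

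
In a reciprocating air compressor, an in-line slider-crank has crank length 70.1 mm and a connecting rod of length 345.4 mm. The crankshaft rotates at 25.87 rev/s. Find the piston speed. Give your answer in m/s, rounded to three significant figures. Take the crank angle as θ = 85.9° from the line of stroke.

11.5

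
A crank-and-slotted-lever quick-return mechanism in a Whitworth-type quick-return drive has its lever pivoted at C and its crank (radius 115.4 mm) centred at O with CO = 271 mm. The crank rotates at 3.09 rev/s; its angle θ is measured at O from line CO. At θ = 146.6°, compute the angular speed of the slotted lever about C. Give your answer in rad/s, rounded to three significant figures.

7.19

ω = 19.42 rad/s (from 3.09 rev/s).
Crank pin A relative to C: A = (d + r cosθ, r sinθ); lever angle φ = atan2(r sinθ, d + r cosθ).
Differentiating tanφ: φ̇ = rω(d cosθ + r)/(d² + r² + 2dr cosθ).
d² + r² + 2dr cosθ = |CA|² = 0.0345411 m²;  d cosθ + r = -0.11084 m.
|ω_lever| = |0.1154·19.42·-0.11084| / 0.0345411 = 7.1898 rad/s.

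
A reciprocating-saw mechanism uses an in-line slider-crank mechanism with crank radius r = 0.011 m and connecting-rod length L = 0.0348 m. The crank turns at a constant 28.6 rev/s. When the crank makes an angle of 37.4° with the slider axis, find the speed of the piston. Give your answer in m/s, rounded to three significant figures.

1.51

ω = 2π·28.6 = 179.7 rad/s
For an in-line slider-crank, x = r cosθ + √(L² − r² sin²θ), so v = −rω sinθ·[1 + r cosθ/√(L² − r² sin²θ)].
With r = 0.011 m, L = 0.0348 m, θ = 37.4°: √(L² − r² sin²θ) = 0.034153 m.
v = −0.011·179.7·0.60738·[1 + 0.011·0.79441/0.034153] = -1.5078 m/s.
|v| = 1.5078 m/s.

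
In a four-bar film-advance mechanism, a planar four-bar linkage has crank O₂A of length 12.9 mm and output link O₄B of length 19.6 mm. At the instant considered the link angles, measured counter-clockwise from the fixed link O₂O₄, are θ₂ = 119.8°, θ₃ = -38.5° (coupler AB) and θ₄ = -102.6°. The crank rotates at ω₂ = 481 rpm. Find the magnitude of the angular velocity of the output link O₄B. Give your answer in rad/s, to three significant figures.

ω₂ = 50.37 rad/s (from 481 rpm).
Differentiating the loop-closure r₂e^{iθ₂}+r₃e^{iθ₃}=r₁+r₄e^{iθ₄} gives r₂ω₂e^{iθ₂}+r₃ω₃e^{iθ₃}=r₄ω₄e^{iθ₄}.
Eliminating the other unknown: ω₄ = r₂ω₂ sin(θ₂−θ₃) / [r₄ sin(θ₄−θ₃)].
Numerator sine = +0.36975; denominator sine = -0.89956.
Result = 0.0129·50.37·(+0.36975) / (0.0196·(-0.89956)) = -13.626 rad/s; magnitude 13.626 rad/s.

13.6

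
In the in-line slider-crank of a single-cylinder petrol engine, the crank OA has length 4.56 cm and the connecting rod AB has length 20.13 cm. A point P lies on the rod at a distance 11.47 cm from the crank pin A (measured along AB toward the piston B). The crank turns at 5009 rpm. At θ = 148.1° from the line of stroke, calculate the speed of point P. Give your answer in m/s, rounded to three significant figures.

14.2

ω = 524.5 rad/s.  Crank-pin speed |V_A| = rω = 23.919 m/s, perpendicular to OA.
Rod angle: sinφ = −(r/L) sinθ ⇒ φ = -6.875°; ω_rod = −rω cosθ/√(L²−r²sin²θ) = +101.61 rad/s.
V_P = V_A + ω_rod × AP, with AP = 0.1147 m along the rod.
Components: V_Px = −rω sinθ − a·ω_rod·sinφ = -11.245 m/s;  V_Py = rω cosθ + a·ω_rod·cosφ = -8.736 m/s.
|V_P| = √(V_Px² + V_Py²) = 14.239 m/s.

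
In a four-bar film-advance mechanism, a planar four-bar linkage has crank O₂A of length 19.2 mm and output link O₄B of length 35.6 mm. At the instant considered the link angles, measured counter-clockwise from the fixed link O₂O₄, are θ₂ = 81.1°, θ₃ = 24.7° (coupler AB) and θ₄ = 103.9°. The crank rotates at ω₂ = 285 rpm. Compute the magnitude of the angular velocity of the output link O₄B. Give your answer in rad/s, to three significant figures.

ω₂ = 29.85 rad/s (from 285 rpm).
Differentiating the loop-closure r₂e^{iθ₂}+r₃e^{iθ₃}=r₁+r₄e^{iθ₄} gives r₂ω₂e^{iθ₂}+r₃ω₃e^{iθ₃}=r₄ω₄e^{iθ₄}.
Eliminating the other unknown: ω₄ = r₂ω₂ sin(θ₂−θ₃) / [r₄ sin(θ₄−θ₃)].
Numerator sine = +0.83292; denominator sine = +0.98229.
Result = 0.0192·29.85·(+0.83292) / (0.0356·(+0.98229)) = +13.649 rad/s; magnitude 13.649 rad/s.

13.6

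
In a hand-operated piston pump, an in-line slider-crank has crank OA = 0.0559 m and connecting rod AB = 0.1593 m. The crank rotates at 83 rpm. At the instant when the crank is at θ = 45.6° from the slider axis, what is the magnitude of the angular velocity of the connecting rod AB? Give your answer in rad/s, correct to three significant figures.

2.20

ω = 8.692 rad/s (converted from 83 rpm).
The rod makes angle φ with the slider axis where L sinφ = r sinθ; differentiating, L cosφ·φ̇ = r ω cosθ.
L cosφ = √(L² − r² sin²θ) = 0.15421 m.
|ω_rod| = r ω |cosθ| / √(L² − r² sin²θ) = 0.0559·8.692·0.69966/0.15421 = 2.2044 rad/s.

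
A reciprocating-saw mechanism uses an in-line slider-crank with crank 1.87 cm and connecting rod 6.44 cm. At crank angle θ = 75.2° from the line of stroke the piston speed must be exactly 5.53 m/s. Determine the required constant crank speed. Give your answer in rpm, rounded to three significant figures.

2710

For an in-line slider-crank, |v_piston| = rω|sinθ|·[1 + r cosθ/√(L² − r² sin²θ)].
With r = 0.0187 m, L = 0.0644 m, θ = 75.2°: the bracketed kinematic factor |dx/dθ| = 0.019477 m.
ω = v/|dx/dθ| = 5.53/0.019477 = 283.93 rad/s.
N = 60ω/(2π) = 2711.3 rpm.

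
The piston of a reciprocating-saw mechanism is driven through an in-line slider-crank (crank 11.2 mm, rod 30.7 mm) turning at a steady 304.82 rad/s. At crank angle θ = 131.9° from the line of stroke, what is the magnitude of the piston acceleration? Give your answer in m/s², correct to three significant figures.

724

ω = 304.8 rad/s
x(θ) = r cosθ + √(L² − r² sin²θ); with ω constant, a = ω²·d²x/dθ².
d²x/dθ² = −r cosθ − r²(cos2θ)/√u − r⁴ sin²2θ/(4u^{3/2}),  u = L² − r² sin²θ = 0.000872996 m².
Substituting r = 0.0112 m, L = 0.0307 m, θ = 131.9°: d²x/dθ² = +0.0077875 m.
a = ω²·d²x/dθ² = (304.8)²·(+0.0077875) = +723.58 m/s²;  |a| = 723.58 m/s².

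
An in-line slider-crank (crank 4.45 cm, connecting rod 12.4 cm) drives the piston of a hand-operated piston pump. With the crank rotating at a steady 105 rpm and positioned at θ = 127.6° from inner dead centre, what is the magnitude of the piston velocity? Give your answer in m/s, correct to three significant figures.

ω = 2π·105/60 = 11 rad/s
For an in-line slider-crank, x = r cosθ + √(L² − r² sin²θ), so v = −rω sinθ·[1 + r cosθ/√(L² − r² sin²θ)].
With r = 0.0445 m, L = 0.124 m, θ = 127.6°: √(L² − r² sin²θ) = 0.11888 m.
v = −0.0445·11·0.79229·[1 + 0.0445·-0.61015/0.11888] = -0.29913 m/s.
|v| = 0.29913 m/s.

0.299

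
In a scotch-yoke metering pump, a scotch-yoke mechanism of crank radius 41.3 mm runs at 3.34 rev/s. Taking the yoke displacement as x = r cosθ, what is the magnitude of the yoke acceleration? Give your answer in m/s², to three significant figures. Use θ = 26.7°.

16.2

ω = 20.99 rad/s (from 3.34 rev/s).
x = r cosθ ⇒ ẍ = −rω² cosθ (ω constant).
|a| = rω²|cosθ| = 0.0413·(20.99)²·|cos 26.7°| = 16.249 m/s².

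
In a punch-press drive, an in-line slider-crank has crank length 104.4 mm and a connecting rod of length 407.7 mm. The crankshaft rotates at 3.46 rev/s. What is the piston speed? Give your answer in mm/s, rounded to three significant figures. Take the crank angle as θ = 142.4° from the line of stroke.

1100

ω = 2π·3.46 = 21.74 rad/s
For an in-line slider-crank, x = r cosθ + √(L² − r² sin²θ), so v = −rω sinθ·[1 + r cosθ/√(L² − r² sin²θ)].
With r = 0.1044 m, L = 0.4077 m, θ = 142.4°: √(L² − r² sin²θ) = 0.40269 m.
v = −0.1044·21.74·0.61015·[1 + 0.1044·-0.79229/0.40269] = -1.1004 m/s.
|v| = 1.1004 m/s = 1100.4 mm/s.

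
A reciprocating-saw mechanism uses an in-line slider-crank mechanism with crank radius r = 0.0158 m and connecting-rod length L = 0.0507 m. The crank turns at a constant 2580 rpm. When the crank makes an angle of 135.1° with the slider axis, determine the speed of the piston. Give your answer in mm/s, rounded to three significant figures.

2330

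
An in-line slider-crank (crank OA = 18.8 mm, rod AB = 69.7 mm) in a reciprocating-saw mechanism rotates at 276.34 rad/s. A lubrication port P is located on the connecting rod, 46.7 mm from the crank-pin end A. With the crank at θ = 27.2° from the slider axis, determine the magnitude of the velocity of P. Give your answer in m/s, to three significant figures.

ω = 276.3 rad/s.  Crank-pin speed |V_A| = rω = 5.1952 m/s, perpendicular to OA.
Rod angle: sinφ = −(r/L) sinθ ⇒ φ = -7.082°; ω_rod = −rω cosθ/√(L²−r²sin²θ) = -66.804 rad/s.
V_P = V_A + ω_rod × AP, with AP = 0.0467 m along the rod.
Components: V_Px = −rω sinθ − a·ω_rod·sinφ = -2.7593 m/s;  V_Py = rω cosθ + a·ω_rod·cosφ = +1.5248 m/s.
|V_P| = √(V_Px² + V_Py²) = 3.1526 m/s.

3.15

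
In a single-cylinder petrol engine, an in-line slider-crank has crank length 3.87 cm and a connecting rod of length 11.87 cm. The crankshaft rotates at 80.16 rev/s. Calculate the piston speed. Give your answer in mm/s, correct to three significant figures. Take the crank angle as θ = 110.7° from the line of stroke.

16000

ω = 2π·80.2 = 503.7 rad/s
For an in-line slider-crank, x = r cosθ + √(L² − r² sin²θ), so v = −rω sinθ·[1 + r cosθ/√(L² − r² sin²θ)].
With r = 0.0387 m, L = 0.1187 m, θ = 110.7°: √(L² − r² sin²θ) = 0.11304 m.
v = −0.0387·503.7·0.93544·[1 + 0.0387·-0.35347/0.11304] = -16.027 m/s.
|v| = 16.027 m/s = 16027 mm/s.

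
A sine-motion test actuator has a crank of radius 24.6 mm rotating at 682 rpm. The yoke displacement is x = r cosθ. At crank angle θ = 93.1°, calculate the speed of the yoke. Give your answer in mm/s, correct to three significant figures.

ω = 71.42 rad/s (from 682 rpm).
x = r cosθ ⇒ ẋ = −rω sinθ.
|v| = rω|sinθ| = 0.0246·71.42·|sin 93.1°| = 1.7543 m/s = 1754.3 mm/s.

1750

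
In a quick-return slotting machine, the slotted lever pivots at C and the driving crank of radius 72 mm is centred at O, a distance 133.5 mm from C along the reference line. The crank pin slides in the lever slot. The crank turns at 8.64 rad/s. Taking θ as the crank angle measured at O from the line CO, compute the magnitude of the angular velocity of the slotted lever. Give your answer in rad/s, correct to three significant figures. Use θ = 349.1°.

ω = 8.64 rad/s
Crank pin A relative to C: A = (d + r cosθ, r sinθ); lever angle φ = atan2(r sinθ, d + r cosθ).
Differentiating tanφ: φ̇ = rω(d cosθ + r)/(d² + r² + 2dr cosθ).
d² + r² + 2dr cosθ = |CA|² = 0.0418834 m²;  d cosθ + r = +0.20309 m.
|ω_lever| = |0.072·8.64·+0.20309| / 0.0418834 = 3.0164 rad/s.

3.02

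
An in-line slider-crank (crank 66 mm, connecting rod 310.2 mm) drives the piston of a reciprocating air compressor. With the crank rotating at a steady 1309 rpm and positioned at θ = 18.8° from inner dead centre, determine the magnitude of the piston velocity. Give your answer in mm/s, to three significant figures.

3500

ω = 2π·1309/60 = 137.1 rad/s
For an in-line slider-crank, x = r cosθ + √(L² − r² sin²θ), so v = −rω sinθ·[1 + r cosθ/√(L² − r² sin²θ)].
With r = 0.066 m, L = 0.3102 m, θ = 18.8°: √(L² − r² sin²θ) = 0.30947 m.
v = −0.066·137.1·0.32227·[1 + 0.066·0.94665/0.30947] = -3.5042 m/s.
|v| = 3.5042 m/s = 3504.2 mm/s.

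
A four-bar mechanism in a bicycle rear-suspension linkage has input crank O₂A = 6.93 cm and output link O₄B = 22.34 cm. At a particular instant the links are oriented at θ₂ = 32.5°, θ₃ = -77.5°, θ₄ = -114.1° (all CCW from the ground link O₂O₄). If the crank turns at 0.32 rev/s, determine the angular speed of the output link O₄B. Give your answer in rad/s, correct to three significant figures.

0.983

ω₂ = 2.011 rad/s (from 0.32 rev/s).
Differentiating the loop-closure r₂e^{iθ₂}+r₃e^{iθ₃}=r₁+r₄e^{iθ₄} gives r₂ω₂e^{iθ₂}+r₃ω₃e^{iθ₃}=r₄ω₄e^{iθ₄}.
Eliminating the other unknown: ω₄ = r₂ω₂ sin(θ₂−θ₃) / [r₄ sin(θ₄−θ₃)].
Numerator sine = +0.93969; denominator sine = -0.59622.
Result = 0.0693·2.011·(+0.93969) / (0.2234·(-0.59622)) = -0.983 rad/s; magnitude 0.983 rad/s.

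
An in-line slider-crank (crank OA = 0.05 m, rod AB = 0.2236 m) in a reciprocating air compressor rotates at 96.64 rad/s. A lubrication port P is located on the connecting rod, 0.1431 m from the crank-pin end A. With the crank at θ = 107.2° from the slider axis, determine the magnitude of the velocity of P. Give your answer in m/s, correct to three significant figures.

4.45

ω = 96.64 rad/s.  Crank-pin speed |V_A| = rω = 4.832 m/s, perpendicular to OA.
Rod angle: sinφ = −(r/L) sinθ ⇒ φ = -12.334°; ω_rod = −rω cosθ/√(L²−r²sin²θ) = +6.5412 rad/s.
V_P = V_A + ω_rod × AP, with AP = 0.1431 m along the rod.
Components: V_Px = −rω sinθ − a·ω_rod·sinφ = -4.416 m/s;  V_Py = rω cosθ + a·ω_rod·cosφ = -0.51442 m/s.
|V_P| = √(V_Px² + V_Py²) = 4.4458 m/s.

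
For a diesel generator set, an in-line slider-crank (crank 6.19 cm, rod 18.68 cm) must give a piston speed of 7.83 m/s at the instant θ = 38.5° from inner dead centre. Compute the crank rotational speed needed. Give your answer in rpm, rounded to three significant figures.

1530

For an in-line slider-crank, |v_piston| = rω|sinθ|·[1 + r cosθ/√(L² − r² sin²θ)].
With r = 0.0619 m, L = 0.1868 m, θ = 38.5°: the bracketed kinematic factor |dx/dθ| = 0.048746 m.
ω = v/|dx/dθ| = 7.83/0.048746 = 160.63 rad/s.
N = 60ω/(2π) = 1533.9 rpm.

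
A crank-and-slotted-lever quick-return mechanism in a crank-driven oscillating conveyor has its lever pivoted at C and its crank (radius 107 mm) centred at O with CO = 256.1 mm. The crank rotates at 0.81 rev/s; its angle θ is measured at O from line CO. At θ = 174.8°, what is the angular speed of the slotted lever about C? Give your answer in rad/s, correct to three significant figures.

3.59

ω = 5.089 rad/s (from 0.81 rev/s).
Crank pin A relative to C: A = (d + r cosθ, r sinθ); lever angle φ = atan2(r sinθ, d + r cosθ).
Differentiating tanφ: φ̇ = rω(d cosθ + r)/(d² + r² + 2dr cosθ).
d² + r² + 2dr cosθ = |CA|² = 0.0224564 m²;  d cosθ + r = -0.14805 m.
|ω_lever| = |0.107·5.089·-0.14805| / 0.0224564 = 3.5901 rad/s.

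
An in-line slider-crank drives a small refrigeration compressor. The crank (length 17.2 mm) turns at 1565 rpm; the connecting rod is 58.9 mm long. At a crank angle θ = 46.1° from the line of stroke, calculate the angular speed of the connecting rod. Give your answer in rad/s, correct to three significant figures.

ω = 163.9 rad/s (converted from 1565 rpm).
The rod makes angle φ with the slider axis where L sinφ = r sinθ; differentiating, L cosφ·φ̇ = r ω cosθ.
L cosφ = √(L² − r² sin²θ) = 0.057581 m.
|ω_rod| = r ω |cosθ| / √(L² − r² sin²θ) = 0.0172·163.9·0.69340/0.057581 = 33.945 rad/s.

33.9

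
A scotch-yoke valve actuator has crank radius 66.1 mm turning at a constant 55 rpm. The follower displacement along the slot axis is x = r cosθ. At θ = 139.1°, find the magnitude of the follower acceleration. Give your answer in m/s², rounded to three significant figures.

1.66

ω = 5.76 rad/s (from 55 rpm).
x = r cosθ ⇒ ẍ = −rω² cosθ (ω constant).
|a| = rω²|cosθ| = 0.0661·(5.76)²·|cos 139.1°| = 1.6574 m/s².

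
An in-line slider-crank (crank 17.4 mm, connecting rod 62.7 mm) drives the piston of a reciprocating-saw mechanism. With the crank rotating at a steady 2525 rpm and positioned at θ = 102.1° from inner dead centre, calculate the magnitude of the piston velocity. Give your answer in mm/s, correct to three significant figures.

ω = 2π·2525/60 = 264.4 rad/s
For an in-line slider-crank, x = r cosθ + √(L² − r² sin²θ), so v = −rω sinθ·[1 + r cosθ/√(L² − r² sin²θ)].
With r = 0.0174 m, L = 0.0627 m, θ = 102.1°: √(L² − r² sin²θ) = 0.060348 m.
v = −0.0174·264.4·0.97778·[1 + 0.0174·-0.20962/0.060348] = -4.2268 m/s.
|v| = 4.2268 m/s = 4226.8 mm/s.

4230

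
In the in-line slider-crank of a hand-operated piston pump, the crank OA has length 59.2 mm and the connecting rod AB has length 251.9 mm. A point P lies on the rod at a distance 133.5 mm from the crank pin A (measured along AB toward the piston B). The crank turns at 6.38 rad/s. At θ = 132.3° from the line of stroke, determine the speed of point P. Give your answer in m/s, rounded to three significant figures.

0.282

ω = 6.38 rad/s.  Crank-pin speed |V_A| = rω = 0.3777 m/s, perpendicular to OA.
Rod angle: sinφ = −(r/L) sinθ ⇒ φ = -10.010°; ω_rod = −rω cosθ/√(L²−r²sin²θ) = +1.0247 rad/s.
V_P = V_A + ω_rod × AP, with AP = 0.1335 m along the rod.
Components: V_Px = −rω sinθ − a·ω_rod·sinφ = -0.25558 m/s;  V_Py = rω cosθ + a·ω_rod·cosφ = -0.11948 m/s.
|V_P| = √(V_Px² + V_Py²) = 0.28213 m/s.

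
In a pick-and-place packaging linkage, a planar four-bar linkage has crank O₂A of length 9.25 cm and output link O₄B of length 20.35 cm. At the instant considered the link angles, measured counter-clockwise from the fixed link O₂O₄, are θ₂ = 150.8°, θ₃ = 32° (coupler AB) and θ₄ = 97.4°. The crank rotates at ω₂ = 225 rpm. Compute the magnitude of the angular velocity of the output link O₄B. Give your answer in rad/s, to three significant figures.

ω₂ = 23.56 rad/s (from 225 rpm).
Differentiating the loop-closure r₂e^{iθ₂}+r₃e^{iθ₃}=r₁+r₄e^{iθ₄} gives r₂ω₂e^{iθ₂}+r₃ω₃e^{iθ₃}=r₄ω₄e^{iθ₄}.
Eliminating the other unknown: ω₄ = r₂ω₂ sin(θ₂−θ₃) / [r₄ sin(θ₄−θ₃)].
Numerator sine = +0.87631; denominator sine = +0.90924.
Result = 0.0925·23.56·(+0.87631) / (0.2035·(+0.90924)) = +10.322 rad/s; magnitude 10.322 rad/s.

10.3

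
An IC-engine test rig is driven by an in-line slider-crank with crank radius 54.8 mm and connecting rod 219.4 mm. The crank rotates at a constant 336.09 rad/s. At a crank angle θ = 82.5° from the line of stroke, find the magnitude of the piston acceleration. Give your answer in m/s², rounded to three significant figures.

ω = 336.1 rad/s
x(θ) = r cosθ + √(L² − r² sin²θ); with ω constant, a = ω²·d²x/dθ².
d²x/dθ² = −r cosθ − r²(cos2θ)/√u − r⁴ sin²2θ/(4u^{3/2}),  u = L² − r² sin²θ = 0.0451845 m².
Substituting r = 0.0548 m, L = 0.2194 m, θ = 82.5°: d²x/dθ² = +0.0064776 m.
a = ω²·d²x/dθ² = (336.1)²·(+0.0064776) = +731.69 m/s²;  |a| = 731.69 m/s².

732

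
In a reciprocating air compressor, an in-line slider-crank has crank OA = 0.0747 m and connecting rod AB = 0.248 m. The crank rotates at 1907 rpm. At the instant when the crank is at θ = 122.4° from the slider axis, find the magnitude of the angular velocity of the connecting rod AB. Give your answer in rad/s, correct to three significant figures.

33.3

ω = 199.7 rad/s (converted from 1907 rpm).
The rod makes angle φ with the slider axis where L sinφ = r sinθ; differentiating, L cosφ·φ̇ = r ω cosθ.
L cosφ = √(L² − r² sin²θ) = 0.23985 m.
|ω_rod| = r ω |cosθ| / √(L² − r² sin²θ) = 0.0747·199.7·0.53583/0.23985 = 33.327 rad/s.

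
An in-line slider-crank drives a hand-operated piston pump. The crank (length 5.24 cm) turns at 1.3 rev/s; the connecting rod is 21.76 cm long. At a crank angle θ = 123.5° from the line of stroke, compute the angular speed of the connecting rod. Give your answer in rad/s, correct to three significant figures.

1.11

ω = 8.168 rad/s (converted from 1.3 rev/s).
The rod makes angle φ with the slider axis where L sinφ = r sinθ; differentiating, L cosφ·φ̇ = r ω cosθ.
L cosφ = √(L² − r² sin²θ) = 0.21317 m.
|ω_rod| = r ω |cosθ| / √(L² − r² sin²θ) = 0.0524·8.168·0.55194/0.21317 = 1.1082 rad/s.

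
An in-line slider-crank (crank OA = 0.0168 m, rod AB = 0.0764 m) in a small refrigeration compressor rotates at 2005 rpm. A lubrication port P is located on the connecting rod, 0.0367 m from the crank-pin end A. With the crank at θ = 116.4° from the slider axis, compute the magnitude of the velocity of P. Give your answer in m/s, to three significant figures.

ω = 210 rad/s.  Crank-pin speed |V_A| = rω = 3.5274 m/s, perpendicular to OA.
Rod angle: sinφ = −(r/L) sinθ ⇒ φ = -11.359°; ω_rod = −rω cosθ/√(L²−r²sin²θ) = +20.939 rad/s.
V_P = V_A + ω_rod × AP, with AP = 0.0367 m along the rod.
Components: V_Px = −rω sinθ − a·ω_rod·sinφ = -3.0082 m/s;  V_Py = rω cosθ + a·ω_rod·cosφ = -0.81499 m/s.
|V_P| = √(V_Px² + V_Py²) = 3.1166 m/s.

3.12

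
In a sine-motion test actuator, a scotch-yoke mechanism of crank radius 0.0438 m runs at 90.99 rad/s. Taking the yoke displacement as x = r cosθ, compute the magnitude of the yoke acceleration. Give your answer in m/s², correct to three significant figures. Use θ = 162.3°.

345

ω = 90.99 rad/s
x = r cosθ ⇒ ẍ = −rω² cosθ (ω constant).
|a| = rω²|cosθ| = 0.0438·(90.99)²·|cos 162.3°| = 345.46 m/s².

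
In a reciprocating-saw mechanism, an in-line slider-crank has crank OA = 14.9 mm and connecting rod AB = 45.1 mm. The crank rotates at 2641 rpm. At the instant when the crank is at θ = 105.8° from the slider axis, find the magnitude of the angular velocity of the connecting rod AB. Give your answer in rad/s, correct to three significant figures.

26.2

ω = 276.6 rad/s (converted from 2641 rpm).
The rod makes angle φ with the slider axis where L sinφ = r sinθ; differentiating, L cosφ·φ̇ = r ω cosθ.
L cosφ = √(L² − r² sin²θ) = 0.04276 m.
|ω_rod| = r ω |cosθ| / √(L² − r² sin²θ) = 0.0149·276.6·0.27228/0.04276 = 26.24 rad/s.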